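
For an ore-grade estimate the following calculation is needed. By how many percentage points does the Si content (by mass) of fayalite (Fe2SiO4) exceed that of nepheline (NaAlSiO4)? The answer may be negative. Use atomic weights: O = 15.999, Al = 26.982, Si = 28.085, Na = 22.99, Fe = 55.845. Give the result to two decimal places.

-5.99 percentage points

First mineral: 28.085 g Si in 203.771 g formula = 13.78 wt% Si.
Second mineral: 28.085 g Si in 142.053 g formula = 19.77 wt% Si.
13.78% − 19.77% gives a difference of -5.99 percentage points.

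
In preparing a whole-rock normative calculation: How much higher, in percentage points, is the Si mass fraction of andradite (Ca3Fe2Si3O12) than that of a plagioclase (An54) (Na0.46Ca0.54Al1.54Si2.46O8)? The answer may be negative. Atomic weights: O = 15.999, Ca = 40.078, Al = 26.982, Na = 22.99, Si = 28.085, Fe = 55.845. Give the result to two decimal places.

First mineral: 84.255 g Si in 508.167 g formula = 16.58 wt% Si.
Second mineral: 69.089 g Si in 270.851 g formula = 25.51 wt% Si.
16.58% − 25.51% gives a difference of -8.93 percentage points.

-8.93 percentage points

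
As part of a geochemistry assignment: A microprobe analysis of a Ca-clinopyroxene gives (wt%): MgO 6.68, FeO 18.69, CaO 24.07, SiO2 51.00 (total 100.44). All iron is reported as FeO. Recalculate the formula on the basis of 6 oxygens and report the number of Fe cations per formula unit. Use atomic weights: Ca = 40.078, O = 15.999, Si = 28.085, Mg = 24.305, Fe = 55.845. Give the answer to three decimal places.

0.611 Fe apfu

MgO: 6.68/40.304 = 0.16574 mol → 0.16574 mol Mg, 0.16574 mol O.
FeO: 18.69/71.844 = 0.26015 mol → 0.26015 mol Fe, 0.26015 mol O.
CaO: 24.07/56.077 = 0.42923 mol → 0.42923 mol Ca, 0.42923 mol O.
SiO2: 51.00/60.083 = 0.84883 mol → 0.84883 mol Si, 1.69766 mol O.
Total oxygen = 2.55278 mol. Normalization factor = 6/2.55278 = 2.35038.
Fe per 6 O = 0.26015 × 2.35038 = 0.611.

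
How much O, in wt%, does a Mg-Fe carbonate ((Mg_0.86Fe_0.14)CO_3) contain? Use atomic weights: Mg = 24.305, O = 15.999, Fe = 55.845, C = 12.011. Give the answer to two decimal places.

54.09 wt%

Formula mass = 0.86*24.305 + 0.14*55.845 + 1*12.011 + 3*15.999 = 88.729 g/mol, of which 47.997 g is O.
So O makes up 47.997/88.729 = 0.5409 of the mass, i.e. 54.09%.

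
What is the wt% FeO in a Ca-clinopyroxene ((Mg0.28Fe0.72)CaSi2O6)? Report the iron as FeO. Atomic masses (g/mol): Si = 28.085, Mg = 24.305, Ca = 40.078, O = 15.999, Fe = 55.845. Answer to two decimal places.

M((Mg0.28Fe0.72)CaSi2O6) = 239.256 g/mol; M(FeO) = 71.844 g/mol.
Moles FeO per formula unit = 0.72 Fe ÷ 1 = 0.7200.
FeO fraction = (0.7200 × 71.844) / 239.256 = 51.728/239.256 = 0.2162.

21.62 wt%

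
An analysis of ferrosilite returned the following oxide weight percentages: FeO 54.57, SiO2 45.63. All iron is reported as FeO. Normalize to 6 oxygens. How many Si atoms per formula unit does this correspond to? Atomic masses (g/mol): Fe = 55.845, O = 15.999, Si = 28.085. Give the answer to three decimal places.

FeO (M=71.844): mol = 0.75956; Fe = 0.75956, O = 0.75956.
SiO2 (M=60.083): mol = 0.75945; Si = 0.75945, O = 1.51890.
ΣO = 2.27846; factor = 6/ΣO = 2.63336.
Si apfu = 0.75945 × 2.63336 = 2.000.

2.000 Si apfu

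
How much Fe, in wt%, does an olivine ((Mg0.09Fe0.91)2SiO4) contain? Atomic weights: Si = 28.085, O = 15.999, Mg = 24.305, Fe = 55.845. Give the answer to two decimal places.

51.31 wt%

M((Mg0.09Fe0.91)2SiO4) = 198.094 g/mol.
Fe contributes 1.82 × 55.845 = 101.638 g per mole.
101.638/198.094 = 0.5131 → 51.31%.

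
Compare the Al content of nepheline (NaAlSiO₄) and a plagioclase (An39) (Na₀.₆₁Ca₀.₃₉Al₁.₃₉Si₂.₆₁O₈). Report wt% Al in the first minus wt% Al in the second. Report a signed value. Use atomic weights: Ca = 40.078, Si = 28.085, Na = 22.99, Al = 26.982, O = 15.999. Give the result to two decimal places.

First mineral: 26.982 g Al in 142.053 g formula = 18.99 wt% Al.
Second mineral: 37.505 g Al in 268.453 g formula = 13.97 wt% Al.
18.99% − 13.97% gives a difference of 5.02 percentage points.

5.02 percentage points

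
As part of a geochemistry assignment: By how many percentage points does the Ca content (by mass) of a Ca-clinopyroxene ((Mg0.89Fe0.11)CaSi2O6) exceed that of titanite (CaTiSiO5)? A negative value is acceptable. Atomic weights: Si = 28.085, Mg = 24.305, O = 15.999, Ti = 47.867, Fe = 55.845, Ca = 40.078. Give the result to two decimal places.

M((Mg0.89Fe0.11)CaSi2O6) = 220.016 g/mol, so wt% Ca = 40.078/220.016 × 100 = 18.22%.
M(CaTiSiO5) = 196.025 g/mol, so wt% Ca = 40.078/196.025 × 100 = 20.45%.
18.22 − 20.45 = -2.23 pp.

-2.23 percentage points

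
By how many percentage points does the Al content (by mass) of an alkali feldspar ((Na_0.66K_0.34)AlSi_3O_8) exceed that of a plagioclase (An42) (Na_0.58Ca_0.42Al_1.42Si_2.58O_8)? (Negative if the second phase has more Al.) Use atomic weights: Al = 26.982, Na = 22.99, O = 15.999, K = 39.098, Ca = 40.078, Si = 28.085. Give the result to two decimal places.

Al in (Na_0.66K_0.34)AlSi_3O_8: molar mass 267.696 g/mol; 1×26.982 = 26.982 g → 10.08 wt%.
Al in Na_0.58Ca_0.42Al_1.42Si_2.58O_8: molar mass 268.933 g/mol; 1.42×26.982 = 38.314 g → 14.25 wt%.
Difference = 10.08 − 14.25 = -4.17 percentage points.

-4.17 percentage points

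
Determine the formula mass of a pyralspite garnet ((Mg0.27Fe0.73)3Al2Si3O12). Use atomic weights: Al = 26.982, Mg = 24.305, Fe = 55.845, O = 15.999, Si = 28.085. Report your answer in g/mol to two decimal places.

The formula mass is the sum 0.81*24.305 + 2.19*55.845 + 2*26.982 + 3*28.085 + 12*15.999.

472.19 g/mol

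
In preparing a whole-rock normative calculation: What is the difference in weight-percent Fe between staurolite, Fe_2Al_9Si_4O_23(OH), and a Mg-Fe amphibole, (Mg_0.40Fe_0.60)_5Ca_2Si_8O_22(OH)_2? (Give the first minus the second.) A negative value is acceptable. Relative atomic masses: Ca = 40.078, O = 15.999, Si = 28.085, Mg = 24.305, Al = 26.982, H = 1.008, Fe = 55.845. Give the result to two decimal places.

-5.36 percentage points

M(Fe_2Al_9Si_4O_23(OH)) = 851.852 g/mol, so wt% Fe = 111.690/851.852 × 100 = 13.11%.
M((Mg_0.40Fe_0.60)_5Ca_2Si_8O_22(OH)_2) = 906.973 g/mol, so wt% Fe = 167.535/906.973 × 100 = 18.47%.
13.11 − 18.47 = -5.36 pp.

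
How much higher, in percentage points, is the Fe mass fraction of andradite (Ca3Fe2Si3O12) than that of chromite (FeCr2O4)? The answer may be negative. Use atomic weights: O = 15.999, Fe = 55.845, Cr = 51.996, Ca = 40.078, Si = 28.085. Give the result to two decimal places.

Fe in Ca3Fe2Si3O12: molar mass 508.167 g/mol; 2×55.845 = 111.690 g → 21.98 wt%.
Fe in FeCr2O4: molar mass 223.833 g/mol; 1×55.845 = 55.845 g → 24.95 wt%.
Difference = 21.98 − 24.95 = -2.97 percentage points.

-2.97 percentage points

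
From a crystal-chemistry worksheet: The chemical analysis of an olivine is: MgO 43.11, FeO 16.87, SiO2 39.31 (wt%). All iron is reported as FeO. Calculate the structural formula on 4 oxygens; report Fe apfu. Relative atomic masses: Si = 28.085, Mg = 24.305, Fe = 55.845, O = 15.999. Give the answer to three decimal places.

43.11 wt% MgO ÷ 40.304 g/mol = 1.06962 mol, giving 1.06962 Mg and 1.06962 O.
16.87 wt% FeO ÷ 71.844 g/mol = 0.23481 mol, giving 0.23481 Fe and 0.23481 O.
39.31 wt% SiO2 ÷ 60.083 g/mol = 0.65426 mol, giving 0.65426 Si and 1.30852 O.
Oxygen sums to 2.61295; scaling by 4/2.61295 = 1.53084 puts the formula on 4 O.
Fe: 0.23481 × 1.53084 = 0.359 atoms per formula unit.

0.359 Fe apfu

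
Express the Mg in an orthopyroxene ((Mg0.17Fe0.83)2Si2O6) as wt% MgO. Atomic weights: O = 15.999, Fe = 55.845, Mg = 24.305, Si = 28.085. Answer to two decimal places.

5.41 wt%

M((Mg0.17Fe0.83)2Si2O6) = 253.130 g/mol; M(MgO) = 40.304 g/mol.
Moles MgO per formula unit = 0.34 Mg ÷ 1 = 0.3400.
MgO fraction = (0.3400 × 40.304) / 253.130 = 13.703/253.130 = 0.0541.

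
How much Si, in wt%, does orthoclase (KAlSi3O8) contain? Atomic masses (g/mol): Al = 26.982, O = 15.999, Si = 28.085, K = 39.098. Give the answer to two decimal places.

30.27 wt%

M(KAlSi3O8) = 278.327 g/mol.
Si contributes 3 × 28.085 = 84.255 g per mole.
84.255/278.327 = 0.3027 → 30.27%.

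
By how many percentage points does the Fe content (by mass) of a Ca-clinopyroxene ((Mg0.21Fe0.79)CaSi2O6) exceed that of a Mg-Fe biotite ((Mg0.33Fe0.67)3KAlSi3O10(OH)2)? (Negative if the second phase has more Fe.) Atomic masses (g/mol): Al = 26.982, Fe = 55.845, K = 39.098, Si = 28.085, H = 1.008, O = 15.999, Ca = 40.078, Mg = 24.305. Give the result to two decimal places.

-5.08 percentage points

M((Mg0.21Fe0.79)CaSi2O6) = 241.464 g/mol, so wt% Fe = 44.118/241.464 × 100 = 18.27%.
M((Mg0.33Fe0.67)3KAlSi3O10(OH)2) = 480.649 g/mol, so wt% Fe = 112.248/480.649 × 100 = 23.35%.
18.27 − 23.35 = -5.08 pp.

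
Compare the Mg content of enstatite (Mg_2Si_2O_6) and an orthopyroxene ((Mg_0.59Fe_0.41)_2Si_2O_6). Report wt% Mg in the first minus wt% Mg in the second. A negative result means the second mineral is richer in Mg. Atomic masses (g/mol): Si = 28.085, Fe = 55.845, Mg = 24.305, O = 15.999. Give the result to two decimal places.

11.56 percentage points

First mineral: 48.610 g Mg in 200.774 g formula = 24.21 wt% Mg.
Second mineral: 28.680 g Mg in 226.637 g formula = 12.65 wt% Mg.
24.21% − 12.65% gives a difference of 11.56 percentage points.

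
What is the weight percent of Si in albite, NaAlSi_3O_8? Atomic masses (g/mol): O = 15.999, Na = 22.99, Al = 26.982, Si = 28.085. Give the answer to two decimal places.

Molar mass of NaAlSi_3O_8: 1×22.99 + 1×26.982 + 3×28.085 + 8×15.999 = 262.219 g/mol.
Mass of Si per formula unit: 3 × 28.085 = 84.255 g.
Weight fraction Si = 84.255 / 262.219 = 0.3213.

32.13 weight percent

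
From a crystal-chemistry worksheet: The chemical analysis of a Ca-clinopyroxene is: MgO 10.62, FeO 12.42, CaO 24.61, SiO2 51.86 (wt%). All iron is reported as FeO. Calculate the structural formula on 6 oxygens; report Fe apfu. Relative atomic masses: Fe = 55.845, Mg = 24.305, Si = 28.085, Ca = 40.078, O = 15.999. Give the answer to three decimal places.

0.399 Fe apfu

MgO: 10.62/40.304 = 0.26350 mol → 0.26350 mol Mg, 0.26350 mol O.
FeO: 12.42/71.844 = 0.17287 mol → 0.17287 mol Fe, 0.17287 mol O.
CaO: 24.61/56.077 = 0.43886 mol → 0.43886 mol Ca, 0.43886 mol O.
SiO2: 51.86/60.083 = 0.86314 mol → 0.86314 mol Si, 1.72628 mol O.
Total oxygen = 2.60151 mol. Normalization factor = 6/2.60151 = 2.30635.
Fe per 6 O = 0.17287 × 2.30635 = 0.399.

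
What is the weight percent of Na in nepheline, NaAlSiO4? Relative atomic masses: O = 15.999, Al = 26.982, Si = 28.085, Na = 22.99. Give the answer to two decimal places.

16.18 wt%

Formula mass = 1×22.99 + 1×26.982 + 1×28.085 + 4×15.999 = 142.053 g/mol, of which 22.990 g is Na.
So Na makes up 22.990/142.053 = 0.1618 of the mass, i.e. 16.18%.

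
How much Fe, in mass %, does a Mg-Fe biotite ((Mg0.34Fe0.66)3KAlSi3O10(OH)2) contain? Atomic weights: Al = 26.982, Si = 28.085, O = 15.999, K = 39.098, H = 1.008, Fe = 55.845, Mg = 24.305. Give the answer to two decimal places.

M((Mg0.34Fe0.66)3KAlSi3O10(OH)2) = 479.703 g/mol.
Fe contributes 1.98 × 55.845 = 110.573 g per mole.
110.573/479.703 = 0.2305 → 23.05%.

23.05 mass %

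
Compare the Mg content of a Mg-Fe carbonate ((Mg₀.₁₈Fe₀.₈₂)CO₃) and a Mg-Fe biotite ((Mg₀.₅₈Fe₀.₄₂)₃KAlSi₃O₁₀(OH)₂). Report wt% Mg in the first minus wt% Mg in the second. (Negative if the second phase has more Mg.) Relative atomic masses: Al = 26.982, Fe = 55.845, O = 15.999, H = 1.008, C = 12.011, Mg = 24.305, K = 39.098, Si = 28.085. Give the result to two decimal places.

-5.28 percentage points

Mg in (Mg₀.₁₈Fe₀.₈₂)CO₃: molar mass 110.176 g/mol; 0.18×24.305 = 4.375 g → 3.97 wt%.
Mg in (Mg₀.₅₈Fe₀.₄₂)₃KAlSi₃O₁₀(OH)₂: molar mass 456.994 g/mol; 1.74×24.305 = 42.291 g → 9.25 wt%.
Difference = 3.97 − 9.25 = -5.28 percentage points.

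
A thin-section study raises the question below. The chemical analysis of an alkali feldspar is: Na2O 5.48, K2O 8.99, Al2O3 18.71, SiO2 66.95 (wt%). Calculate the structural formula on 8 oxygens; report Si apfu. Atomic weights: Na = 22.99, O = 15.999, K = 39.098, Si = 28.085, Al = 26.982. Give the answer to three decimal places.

3.009 Si apfu

Na2O (M=61.979): mol = 0.08842; Na = 0.17684, O = 0.08842.
K2O (M=94.195): mol = 0.09544; K = 0.19088, O = 0.09544.
Al2O3 (M=101.961): mol = 0.18350; Al = 0.36700, O = 0.55050.
SiO2 (M=60.083): mol = 1.11429; Si = 1.11429, O = 2.22858.
ΣO = 2.96294; factor = 8/ΣO = 2.70002.
Si apfu = 1.11429 × 2.70002 = 3.009.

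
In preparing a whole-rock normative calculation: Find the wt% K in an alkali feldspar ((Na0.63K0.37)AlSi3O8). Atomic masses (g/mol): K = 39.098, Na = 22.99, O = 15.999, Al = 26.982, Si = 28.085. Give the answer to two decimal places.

5.39 wt%

Molar mass of (Na0.63K0.37)AlSi3O8: 0.63*22.99 + 0.37*39.098 + 1*26.982 + 3*28.085 + 8*15.999 = 268.179 g/mol.
Mass of K per formula unit: 0.37 × 39.098 = 14.466 g.
Weight fraction K = 14.466 / 268.179 = 0.0539.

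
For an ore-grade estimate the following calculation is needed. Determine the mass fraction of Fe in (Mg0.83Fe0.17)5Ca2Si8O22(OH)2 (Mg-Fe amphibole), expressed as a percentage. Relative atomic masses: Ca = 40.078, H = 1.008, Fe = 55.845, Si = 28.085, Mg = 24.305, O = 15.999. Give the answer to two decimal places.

M((Mg0.83Fe0.17)5Ca2Si8O22(OH)2) = 839.162 g/mol.
Fe contributes 0.85 × 55.845 = 47.468 g per mole.
47.468/839.162 = 0.0566 → 5.66%.

5.66 wt%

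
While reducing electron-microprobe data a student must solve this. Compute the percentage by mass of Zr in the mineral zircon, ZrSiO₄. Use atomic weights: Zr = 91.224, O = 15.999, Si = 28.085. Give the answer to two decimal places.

Formula mass = 1*91.224 + 1*28.085 + 4*15.999 = 183.305 g/mol, of which 91.224 g is Zr.
So Zr makes up 91.224/183.305 = 0.4977 of the mass, i.e. 49.77%.

49.77 mass %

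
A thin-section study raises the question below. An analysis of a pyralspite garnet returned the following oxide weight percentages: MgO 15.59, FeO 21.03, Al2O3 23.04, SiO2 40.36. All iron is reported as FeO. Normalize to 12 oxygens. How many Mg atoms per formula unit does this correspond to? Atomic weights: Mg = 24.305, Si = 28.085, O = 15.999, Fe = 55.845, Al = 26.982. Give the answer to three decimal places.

MgO (M=40.304): mol = 0.38681; Mg = 0.38681, O = 0.38681.
FeO (M=71.844): mol = 0.29272; Fe = 0.29272, O = 0.29272.
Al2O3 (M=101.961): mol = 0.22597; Al = 0.45194, O = 0.67791.
SiO2 (M=60.083): mol = 0.67174; Si = 0.67174, O = 1.34348.
ΣO = 2.70092; factor = 12/ΣO = 4.44293.
Mg apfu = 0.38681 × 4.44293 = 1.719.

1.719 Mg apfu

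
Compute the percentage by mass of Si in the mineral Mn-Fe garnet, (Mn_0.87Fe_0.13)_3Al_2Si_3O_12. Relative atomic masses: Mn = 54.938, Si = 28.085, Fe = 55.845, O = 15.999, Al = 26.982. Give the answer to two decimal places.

Molar mass of (Mn_0.87Fe_0.13)_3Al_2Si_3O_12: 2.61*54.938 + 0.39*55.845 + 2*26.982 + 3*28.085 + 12*15.999 = 495.375 g/mol.
Mass of Si per formula unit: 3 × 28.085 = 84.255 g.
Weight fraction Si = 84.255 / 495.375 = 0.1701.

17.01 mass %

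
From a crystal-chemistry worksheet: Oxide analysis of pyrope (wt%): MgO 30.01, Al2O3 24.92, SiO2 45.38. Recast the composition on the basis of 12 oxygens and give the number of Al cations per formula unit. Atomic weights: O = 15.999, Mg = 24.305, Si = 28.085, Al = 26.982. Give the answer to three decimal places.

1.963 Al apfu

30.01 wt% MgO ÷ 40.304 g/mol = 0.74459 mol, giving 0.74459 Mg and 0.74459 O.
24.92 wt% Al2O3 ÷ 101.961 g/mol = 0.24441 mol, giving 0.48882 Al and 0.73323 O.
45.38 wt% SiO2 ÷ 60.083 g/mol = 0.75529 mol, giving 0.75529 Si and 1.51058 O.
Oxygen sums to 2.98840; scaling by 12/2.98840 = 4.01553 puts the formula on 12 O.
Al: 0.48882 × 4.01553 = 1.963 atoms per formula unit.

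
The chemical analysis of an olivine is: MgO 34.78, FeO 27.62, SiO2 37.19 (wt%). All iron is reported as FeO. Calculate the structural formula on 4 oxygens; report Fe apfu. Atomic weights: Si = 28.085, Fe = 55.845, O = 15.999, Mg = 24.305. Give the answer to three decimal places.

34.78 wt% MgO ÷ 40.304 g/mol = 0.86294 mol, giving 0.86294 Mg and 0.86294 O.
27.62 wt% FeO ÷ 71.844 g/mol = 0.38444 mol, giving 0.38444 Fe and 0.38444 O.
37.19 wt% SiO2 ÷ 60.083 g/mol = 0.61898 mol, giving 0.61898 Si and 1.23796 O.
Oxygen sums to 2.48534; scaling by 4/2.48534 = 1.60944 puts the formula on 4 O.
Fe: 0.38444 × 1.60944 = 0.619 atoms per formula unit.

0.619 Fe apfu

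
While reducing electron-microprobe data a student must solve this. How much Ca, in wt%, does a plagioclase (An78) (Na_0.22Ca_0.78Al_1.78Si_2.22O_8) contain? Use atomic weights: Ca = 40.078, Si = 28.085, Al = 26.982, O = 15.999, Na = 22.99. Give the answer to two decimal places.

M(Na_0.22Ca_0.78Al_1.78Si_2.22O_8) = 274.687 g/mol.
Ca contributes 0.78 × 40.078 = 31.261 g per mole.
31.261/274.687 = 0.1138 → 11.38%.

11.38 wt%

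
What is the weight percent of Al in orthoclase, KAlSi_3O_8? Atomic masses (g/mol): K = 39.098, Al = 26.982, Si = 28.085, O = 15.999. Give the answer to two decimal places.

9.69 wt%

Formula mass = 1*39.098 + 1*26.982 + 3*28.085 + 8*15.999 = 278.327 g/mol, of which 26.982 g is Al.
So Al makes up 26.982/278.327 = 0.0969 of the mass, i.e. 9.69%.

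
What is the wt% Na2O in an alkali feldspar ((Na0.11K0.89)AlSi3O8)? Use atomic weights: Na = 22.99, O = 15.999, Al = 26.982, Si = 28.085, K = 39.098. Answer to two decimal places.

1.23 wt%

M((Na0.11K0.89)AlSi3O8) = 276.555 g/mol; M(Na2O) = 61.979 g/mol.
Moles Na2O per formula unit = 0.11 Na ÷ 2 = 0.0550.
Na2O fraction = (0.0550 × 61.979) / 276.555 = 3.409/276.555 = 0.0123.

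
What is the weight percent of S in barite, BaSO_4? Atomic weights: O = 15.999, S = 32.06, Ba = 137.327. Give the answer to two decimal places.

13.74 weight percent

Molar mass of BaSO_4: 1×137.327 + 1×32.06 + 4×15.999 = 233.383 g/mol.
Mass of S per formula unit: 1 × 32.06 = 32.060 g.
Weight fraction S = 32.060 / 233.383 = 0.1374.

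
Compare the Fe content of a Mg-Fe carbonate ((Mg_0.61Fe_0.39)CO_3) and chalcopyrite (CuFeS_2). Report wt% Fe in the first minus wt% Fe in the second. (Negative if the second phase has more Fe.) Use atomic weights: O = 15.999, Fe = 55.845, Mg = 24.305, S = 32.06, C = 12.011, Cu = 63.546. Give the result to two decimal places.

First mineral: 21.780 g Fe in 96.614 g formula = 22.54 wt% Fe.
Second mineral: 55.845 g Fe in 183.511 g formula = 30.43 wt% Fe.
22.54% − 30.43% gives a difference of -7.89 percentage points.

-7.89 percentage points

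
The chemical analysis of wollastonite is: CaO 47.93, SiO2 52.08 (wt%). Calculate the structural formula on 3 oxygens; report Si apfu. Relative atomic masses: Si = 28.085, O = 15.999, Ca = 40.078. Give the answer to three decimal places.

1.005 Si apfu

CaO: 47.93/56.077 = 0.85472 mol → 0.85472 mol Ca, 0.85472 mol O.
SiO2: 52.08/60.083 = 0.86680 mol → 0.86680 mol Si, 1.73360 mol O.
Total oxygen = 2.58832 mol. Normalization factor = 3/2.58832 = 1.15905.
Si per 3 O = 0.86680 × 1.15905 = 1.005.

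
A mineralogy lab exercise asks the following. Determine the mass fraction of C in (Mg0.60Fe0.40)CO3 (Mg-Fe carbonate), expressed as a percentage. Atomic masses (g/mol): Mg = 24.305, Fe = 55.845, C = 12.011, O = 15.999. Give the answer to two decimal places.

12.39 mass %

Molar mass of (Mg0.60Fe0.40)CO3: 0.60·24.305 + 0.40·55.845 + 1·12.011 + 3·15.999 = 96.929 g/mol.
Mass of C per formula unit: 1 × 12.011 = 12.011 g.
Weight fraction C = 12.011 / 96.929 = 0.1239.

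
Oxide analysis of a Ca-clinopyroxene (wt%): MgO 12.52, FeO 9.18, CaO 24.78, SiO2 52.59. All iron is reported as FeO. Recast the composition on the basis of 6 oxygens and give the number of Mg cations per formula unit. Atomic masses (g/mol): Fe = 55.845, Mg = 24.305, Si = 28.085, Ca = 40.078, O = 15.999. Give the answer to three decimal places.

0.708 Mg apfu

MgO: 12.52/40.304 = 0.31064 mol → 0.31064 mol Mg, 0.31064 mol O.
FeO: 9.18/71.844 = 0.12778 mol → 0.12778 mol Fe, 0.12778 mol O.
CaO: 24.78/56.077 = 0.44189 mol → 0.44189 mol Ca, 0.44189 mol O.
SiO2: 52.59/60.083 = 0.87529 mol → 0.87529 mol Si, 1.75058 mol O.
Total oxygen = 2.63089 mol. Normalization factor = 6/2.63089 = 2.28060.
Mg per 6 O = 0.31064 × 2.28060 = 0.708.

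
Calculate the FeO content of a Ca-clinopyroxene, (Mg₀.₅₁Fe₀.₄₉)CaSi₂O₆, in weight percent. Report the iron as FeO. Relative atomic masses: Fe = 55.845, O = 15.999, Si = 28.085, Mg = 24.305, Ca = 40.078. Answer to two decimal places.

M((Mg₀.₅₁Fe₀.₄₉)CaSi₂O₆) = 232.002 g/mol; M(FeO) = 71.844 g/mol.
Moles FeO per formula unit = 0.49 Fe ÷ 1 = 0.4900.
FeO fraction = (0.4900 × 71.844) / 232.002 = 35.204/232.002 = 0.1517.

15.17 wt%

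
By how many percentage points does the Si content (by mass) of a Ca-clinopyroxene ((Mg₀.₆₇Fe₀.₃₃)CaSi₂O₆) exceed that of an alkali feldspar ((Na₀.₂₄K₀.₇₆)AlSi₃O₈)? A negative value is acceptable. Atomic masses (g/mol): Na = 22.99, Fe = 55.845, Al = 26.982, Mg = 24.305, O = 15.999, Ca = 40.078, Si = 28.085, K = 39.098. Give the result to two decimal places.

-5.95 percentage points

M((Mg₀.₆₇Fe₀.₃₃)CaSi₂O₆) = 226.955 g/mol, so wt% Si = 56.170/226.955 × 100 = 24.75%.
M((Na₀.₂₄K₀.₇₆)AlSi₃O₈) = 274.461 g/mol, so wt% Si = 84.255/274.461 × 100 = 30.70%.
24.75 − 30.70 = -5.95 pp.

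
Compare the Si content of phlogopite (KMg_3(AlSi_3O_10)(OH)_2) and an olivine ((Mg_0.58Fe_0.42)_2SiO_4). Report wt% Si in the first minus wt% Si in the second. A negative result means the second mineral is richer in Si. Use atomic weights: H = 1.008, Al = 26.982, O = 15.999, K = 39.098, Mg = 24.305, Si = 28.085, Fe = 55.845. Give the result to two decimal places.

3.39 percentage points

M(KMg_3(AlSi_3O_10)(OH)_2) = 417.254 g/mol, so wt% Si = 84.255/417.254 × 100 = 20.19%.
M((Mg_0.58Fe_0.42)_2SiO_4) = 167.185 g/mol, so wt% Si = 28.085/167.185 × 100 = 16.80%.
20.19 − 16.80 = 3.39 pp.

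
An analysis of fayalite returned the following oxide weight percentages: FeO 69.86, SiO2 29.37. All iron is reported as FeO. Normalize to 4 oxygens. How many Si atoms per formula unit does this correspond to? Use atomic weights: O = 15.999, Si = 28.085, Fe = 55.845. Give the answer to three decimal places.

1.003 Si apfu

FeO (M=71.844): mol = 0.97238; Fe = 0.97238, O = 0.97238.
SiO2 (M=60.083): mol = 0.48882; Si = 0.48882, O = 0.97764.
ΣO = 1.95002; factor = 4/ΣO = 2.05126.
Si apfu = 0.48882 × 2.05126 = 1.003.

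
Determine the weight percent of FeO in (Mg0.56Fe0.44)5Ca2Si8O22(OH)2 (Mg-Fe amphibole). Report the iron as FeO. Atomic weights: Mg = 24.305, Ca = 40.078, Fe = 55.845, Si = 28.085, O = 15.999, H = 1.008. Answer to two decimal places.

Molar mass of (Mg0.56Fe0.44)5Ca2Si8O22(OH)2 = 2.80*24.305 + 2.20*55.845 + 2*40.078 + 8*28.085 + 24*15.999 + 2*1.008 = 881.741 g/mol.
Each formula unit contains 2.20 Fe, equivalent to 2.20/1 = 2.2000 mol FeO.
M(FeO) = 1×55.845 + 1×15.999 = 71.844 g/mol.
Mass of FeO per formula unit = 2.2000 × 71.844 = 158.057 g.
FeO wt% = 158.057 / 881.741 × 100 = 17.93%.

17.93 wt%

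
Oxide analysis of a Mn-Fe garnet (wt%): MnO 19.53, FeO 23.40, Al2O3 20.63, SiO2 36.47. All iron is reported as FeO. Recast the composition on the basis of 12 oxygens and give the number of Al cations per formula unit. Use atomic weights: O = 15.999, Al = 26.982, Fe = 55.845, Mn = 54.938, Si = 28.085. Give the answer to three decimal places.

2.005 Al apfu

MnO: 19.53/70.937 = 0.27531 mol → 0.27531 mol Mn, 0.27531 mol O.
FeO: 23.40/71.844 = 0.32571 mol → 0.32571 mol Fe, 0.32571 mol O.
Al2O3: 20.63/101.961 = 0.20233 mol → 0.40466 mol Al, 0.60699 mol O.
SiO2: 36.47/60.083 = 0.60699 mol → 0.60699 mol Si, 1.21398 mol O.
Total oxygen = 2.42199 mol. Normalization factor = 12/2.42199 = 4.95460.
Al per 12 O = 0.40466 × 4.95460 = 2.005.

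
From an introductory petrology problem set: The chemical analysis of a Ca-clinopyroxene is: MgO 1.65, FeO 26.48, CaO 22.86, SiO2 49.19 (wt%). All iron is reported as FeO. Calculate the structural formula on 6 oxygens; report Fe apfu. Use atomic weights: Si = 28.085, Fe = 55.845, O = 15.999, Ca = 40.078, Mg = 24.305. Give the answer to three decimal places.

1.65 wt% MgO ÷ 40.304 g/mol = 0.04094 mol, giving 0.04094 Mg and 0.04094 O.
26.48 wt% FeO ÷ 71.844 g/mol = 0.36858 mol, giving 0.36858 Fe and 0.36858 O.
22.86 wt% CaO ÷ 56.077 g/mol = 0.40765 mol, giving 0.40765 Ca and 0.40765 O.
49.19 wt% SiO2 ÷ 60.083 g/mol = 0.81870 mol, giving 0.81870 Si and 1.63740 O.
Oxygen sums to 2.45457; scaling by 6/2.45457 = 2.44442 puts the formula on 6 O.
Fe: 0.36858 × 2.44442 = 0.901 atoms per formula unit.

0.901 Fe apfu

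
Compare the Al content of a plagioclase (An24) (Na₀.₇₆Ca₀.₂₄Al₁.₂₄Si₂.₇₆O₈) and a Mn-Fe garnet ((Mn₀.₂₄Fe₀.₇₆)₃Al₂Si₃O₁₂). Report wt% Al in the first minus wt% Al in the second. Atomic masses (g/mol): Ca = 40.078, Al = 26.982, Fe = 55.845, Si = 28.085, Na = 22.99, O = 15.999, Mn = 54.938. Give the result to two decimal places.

Al in Na₀.₇₆Ca₀.₂₄Al₁.₂₄Si₂.₇₆O₈: molar mass 266.055 g/mol; 1.24×26.982 = 33.458 g → 12.58 wt%.
Al in (Mn₀.₂₄Fe₀.₇₆)₃Al₂Si₃O₁₂: molar mass 497.089 g/mol; 2×26.982 = 53.964 g → 10.86 wt%.
Difference = 12.58 − 10.86 = 1.72 percentage points.

1.72 percentage points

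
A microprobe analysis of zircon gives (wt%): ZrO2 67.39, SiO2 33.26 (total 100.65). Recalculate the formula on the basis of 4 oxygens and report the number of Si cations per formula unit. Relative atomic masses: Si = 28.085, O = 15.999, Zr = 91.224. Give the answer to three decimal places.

1.006 Si apfu

67.39 wt% ZrO2 ÷ 123.222 g/mol = 0.54690 mol, giving 0.54690 Zr and 1.09380 O.
33.26 wt% SiO2 ÷ 60.083 g/mol = 0.55357 mol, giving 0.55357 Si and 1.10714 O.
Oxygen sums to 2.20094; scaling by 4/2.20094 = 1.81741 puts the formula on 4 O.
Si: 0.55357 × 1.81741 = 1.006 atoms per formula unit.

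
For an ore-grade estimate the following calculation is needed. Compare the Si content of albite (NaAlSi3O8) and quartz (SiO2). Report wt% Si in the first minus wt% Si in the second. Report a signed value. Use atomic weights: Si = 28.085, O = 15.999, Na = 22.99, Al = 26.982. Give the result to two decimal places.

-14.61 percentage points

First mineral: 84.255 g Si in 262.219 g formula = 32.13 wt% Si.
Second mineral: 28.085 g Si in 60.083 g formula = 46.74 wt% Si.
32.13% − 46.74% gives a difference of -14.61 percentage points.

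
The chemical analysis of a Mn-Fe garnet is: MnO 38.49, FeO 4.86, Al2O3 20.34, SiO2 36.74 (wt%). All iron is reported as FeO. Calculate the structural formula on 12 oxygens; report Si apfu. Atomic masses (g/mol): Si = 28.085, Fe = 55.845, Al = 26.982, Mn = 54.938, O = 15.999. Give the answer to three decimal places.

MnO (M=70.937): mol = 0.54259; Mn = 0.54259, O = 0.54259.
FeO (M=71.844): mol = 0.06765; Fe = 0.06765, O = 0.06765.
Al2O3 (M=101.961): mol = 0.19949; Al = 0.39898, O = 0.59847.
SiO2 (M=60.083): mol = 0.61149; Si = 0.61149, O = 1.22298.
ΣO = 2.43169; factor = 12/ΣO = 4.93484.
Si apfu = 0.61149 × 4.93484 = 3.018.

3.018 Si apfu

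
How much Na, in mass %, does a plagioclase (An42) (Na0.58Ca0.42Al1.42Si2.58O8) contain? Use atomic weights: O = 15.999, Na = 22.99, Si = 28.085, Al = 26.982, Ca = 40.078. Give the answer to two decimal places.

4.96 mass %

M(Na0.58Ca0.42Al1.42Si2.58O8) = 268.933 g/mol.
Na contributes 0.58 × 22.99 = 13.334 g per mole.
13.334/268.933 = 0.0496 → 4.96%.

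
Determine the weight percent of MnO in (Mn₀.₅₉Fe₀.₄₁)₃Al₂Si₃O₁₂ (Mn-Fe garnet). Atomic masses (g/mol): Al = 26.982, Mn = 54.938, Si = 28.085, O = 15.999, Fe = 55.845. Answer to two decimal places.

Molar mass of (Mn₀.₅₉Fe₀.₄₁)₃Al₂Si₃O₁₂ = 1.77×54.938 + 1.23×55.845 + 2×26.982 + 3×28.085 + 12×15.999 = 496.137 g/mol.
Each formula unit contains 1.77 Mn, equivalent to 1.77/1 = 1.7700 mol MnO.
M(MnO) = 1×54.938 + 1×15.999 = 70.937 g/mol.
Mass of MnO per formula unit = 1.7700 × 70.937 = 125.558 g.
MnO wt% = 125.558 / 496.137 × 100 = 25.31%.

25.31 wt%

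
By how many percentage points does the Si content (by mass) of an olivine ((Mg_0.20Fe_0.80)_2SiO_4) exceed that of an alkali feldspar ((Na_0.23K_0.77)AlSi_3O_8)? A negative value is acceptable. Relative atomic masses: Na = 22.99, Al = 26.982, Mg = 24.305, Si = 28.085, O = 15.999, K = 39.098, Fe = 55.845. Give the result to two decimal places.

-15.99 percentage points

First mineral: 28.085 g Si in 191.155 g formula = 14.69 wt% Si.
Second mineral: 84.255 g Si in 274.622 g formula = 30.68 wt% Si.
14.69% − 30.68% gives a difference of -15.99 percentage points.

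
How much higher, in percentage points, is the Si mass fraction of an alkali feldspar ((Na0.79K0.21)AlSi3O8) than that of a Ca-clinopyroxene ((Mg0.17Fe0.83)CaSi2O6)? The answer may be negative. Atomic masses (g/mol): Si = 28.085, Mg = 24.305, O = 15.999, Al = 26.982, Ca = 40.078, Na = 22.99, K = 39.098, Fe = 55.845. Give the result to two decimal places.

First mineral: 84.255 g Si in 265.602 g formula = 31.72 wt% Si.
Second mineral: 56.170 g Si in 242.725 g formula = 23.14 wt% Si.
31.72% − 23.14% gives a difference of 8.58 percentage points.

8.58 percentage points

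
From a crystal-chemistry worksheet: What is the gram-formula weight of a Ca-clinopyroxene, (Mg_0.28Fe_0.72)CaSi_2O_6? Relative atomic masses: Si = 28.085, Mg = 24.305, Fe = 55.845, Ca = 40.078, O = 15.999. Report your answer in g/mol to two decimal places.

239.26 g/mol

M = 0.28×24.305 + 0.72×55.845 + 1×40.078 + 2×28.085 + 6×15.999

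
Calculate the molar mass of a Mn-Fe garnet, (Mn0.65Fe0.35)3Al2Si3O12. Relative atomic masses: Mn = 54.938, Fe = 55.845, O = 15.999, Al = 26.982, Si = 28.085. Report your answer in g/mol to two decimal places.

495.97 g/mol

The formula mass is the sum 1.95×54.938 + 1.05×55.845 + 2×26.982 + 3×28.085 + 12×15.999.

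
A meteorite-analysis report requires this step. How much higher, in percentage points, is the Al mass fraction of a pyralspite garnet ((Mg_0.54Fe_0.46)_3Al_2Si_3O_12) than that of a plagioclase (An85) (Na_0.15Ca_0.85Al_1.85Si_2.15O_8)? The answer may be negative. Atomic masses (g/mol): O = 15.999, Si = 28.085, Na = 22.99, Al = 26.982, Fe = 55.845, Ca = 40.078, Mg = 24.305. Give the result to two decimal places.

First mineral: 53.964 g Al in 446.647 g formula = 12.08 wt% Al.
Second mineral: 49.917 g Al in 275.806 g formula = 18.10 wt% Al.
12.08% − 18.10% gives a difference of -6.02 percentage points.

-6.02 percentage points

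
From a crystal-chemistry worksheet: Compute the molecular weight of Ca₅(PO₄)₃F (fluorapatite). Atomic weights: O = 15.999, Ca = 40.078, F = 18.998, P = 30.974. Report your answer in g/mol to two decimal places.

M = 5·40.078 + 3·30.974 + 12·15.999 + 1·18.998

504.30 g/mol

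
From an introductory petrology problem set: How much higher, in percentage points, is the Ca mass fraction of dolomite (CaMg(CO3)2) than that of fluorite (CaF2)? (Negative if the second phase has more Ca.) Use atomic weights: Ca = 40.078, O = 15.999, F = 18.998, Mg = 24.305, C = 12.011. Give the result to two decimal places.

M(CaMg(CO3)2) = 184.399 g/mol, so wt% Ca = 40.078/184.399 × 100 = 21.73%.
M(CaF2) = 78.074 g/mol, so wt% Ca = 40.078/78.074 × 100 = 51.33%.
21.73 − 51.33 = -29.60 pp.

-29.60 percentage points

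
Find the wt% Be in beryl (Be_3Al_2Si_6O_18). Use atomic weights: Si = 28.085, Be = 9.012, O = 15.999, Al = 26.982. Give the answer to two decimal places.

5.03 weight percent

M(Be_3Al_2Si_6O_18) = 537.492 g/mol.
Be contributes 3 × 9.012 = 27.036 g per mole.
27.036/537.492 = 0.0503 → 5.03%.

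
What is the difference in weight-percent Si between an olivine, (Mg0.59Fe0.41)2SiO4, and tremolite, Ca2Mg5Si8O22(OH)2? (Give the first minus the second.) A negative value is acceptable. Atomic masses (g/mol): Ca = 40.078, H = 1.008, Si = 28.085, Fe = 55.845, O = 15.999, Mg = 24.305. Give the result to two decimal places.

-10.80 percentage points

M((Mg0.59Fe0.41)2SiO4) = 166.554 g/mol, so wt% Si = 28.085/166.554 × 100 = 16.86%.
M(Ca2Mg5Si8O22(OH)2) = 812.353 g/mol, so wt% Si = 224.680/812.353 × 100 = 27.66%.
16.86 − 27.66 = -10.80 pp.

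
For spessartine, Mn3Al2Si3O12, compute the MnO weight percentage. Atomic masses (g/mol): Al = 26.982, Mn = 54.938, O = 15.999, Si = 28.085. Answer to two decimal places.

42.99 wt%

M(Mn3Al2Si3O12) = 495.021 g/mol; M(MnO) = 70.937 g/mol.
Moles MnO per formula unit = 3 Mn ÷ 1 = 3.0000.
MnO fraction = (3.0000 × 70.937) / 495.021 = 212.811/495.021 = 0.4299.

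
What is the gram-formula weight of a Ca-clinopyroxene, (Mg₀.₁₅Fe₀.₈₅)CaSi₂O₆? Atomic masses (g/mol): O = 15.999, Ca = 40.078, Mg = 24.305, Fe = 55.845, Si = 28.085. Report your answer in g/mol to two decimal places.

The formula mass is the sum 0.15×24.305 + 0.85×55.845 + 1×40.078 + 2×28.085 + 6×15.999.

243.36 g/mol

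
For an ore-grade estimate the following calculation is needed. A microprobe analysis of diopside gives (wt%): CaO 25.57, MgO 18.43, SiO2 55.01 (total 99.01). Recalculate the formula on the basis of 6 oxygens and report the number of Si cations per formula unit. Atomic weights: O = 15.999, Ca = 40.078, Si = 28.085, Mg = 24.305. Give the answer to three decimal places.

2.002 Si apfu

CaO (M=56.077): mol = 0.45598; Ca = 0.45598, O = 0.45598.
MgO (M=40.304): mol = 0.45727; Mg = 0.45727, O = 0.45727.
SiO2 (M=60.083): mol = 0.91557; Si = 0.91557, O = 1.83114.
ΣO = 2.74439; factor = 6/ΣO = 2.18628.
Si apfu = 0.91557 × 2.18628 = 2.002.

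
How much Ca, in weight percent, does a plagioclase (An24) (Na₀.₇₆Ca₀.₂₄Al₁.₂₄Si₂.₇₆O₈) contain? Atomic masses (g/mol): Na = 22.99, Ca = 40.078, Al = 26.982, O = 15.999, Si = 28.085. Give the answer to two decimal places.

Formula mass = 0.76×22.99 + 0.24×40.078 + 1.24×26.982 + 2.76×28.085 + 8×15.999 = 266.055 g/mol, of which 9.619 g is Ca.
So Ca makes up 9.619/266.055 = 0.0362 of the mass, i.e. 3.62%.

3.62 weight percent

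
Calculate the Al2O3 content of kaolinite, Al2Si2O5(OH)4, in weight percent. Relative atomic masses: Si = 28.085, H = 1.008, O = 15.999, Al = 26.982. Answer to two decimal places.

39.50 wt%

Formula mass = 258.157 g/mol.
2 Al → 1.0000 mol Al2O3 per formula unit; M(Al2O3) = 101.961, so Al2O3 mass = 101.961 g.
101.961/258.157 × 100 = 39.50 wt%.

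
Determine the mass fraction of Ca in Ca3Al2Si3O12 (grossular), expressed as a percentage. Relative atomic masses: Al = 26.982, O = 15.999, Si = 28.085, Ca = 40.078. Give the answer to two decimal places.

26.69 wt%

Formula mass = 3*40.078 + 2*26.982 + 3*28.085 + 12*15.999 = 450.441 g/mol, of which 120.234 g is Ca.
So Ca makes up 120.234/450.441 = 0.2669 of the mass, i.e. 26.69%.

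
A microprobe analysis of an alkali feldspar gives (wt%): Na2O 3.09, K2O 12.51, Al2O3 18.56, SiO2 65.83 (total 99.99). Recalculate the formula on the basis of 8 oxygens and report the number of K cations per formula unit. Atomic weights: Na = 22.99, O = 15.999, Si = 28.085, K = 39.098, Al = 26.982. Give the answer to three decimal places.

Na2O: 3.09/61.979 = 0.04986 mol → 0.09972 mol Na, 0.04986 mol O.
K2O: 12.51/94.195 = 0.13281 mol → 0.26562 mol K, 0.13281 mol O.
Al2O3: 18.56/101.961 = 0.18203 mol → 0.36406 mol Al, 0.54609 mol O.
SiO2: 65.83/60.083 = 1.09565 mol → 1.09565 mol Si, 2.19130 mol O.
Total oxygen = 2.92006 mol. Normalization factor = 8/2.92006 = 2.73967.
K per 8 O = 0.26562 × 2.73967 = 0.728.

0.728 K apfu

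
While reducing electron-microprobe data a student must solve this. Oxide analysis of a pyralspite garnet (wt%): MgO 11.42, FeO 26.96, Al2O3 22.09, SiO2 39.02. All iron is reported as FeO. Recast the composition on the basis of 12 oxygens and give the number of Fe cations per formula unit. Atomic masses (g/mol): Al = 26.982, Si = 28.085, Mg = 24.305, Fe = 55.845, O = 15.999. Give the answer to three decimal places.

1.727 Fe apfu

11.42 wt% MgO ÷ 40.304 g/mol = 0.28335 mol, giving 0.28335 Mg and 0.28335 O.
26.96 wt% FeO ÷ 71.844 g/mol = 0.37526 mol, giving 0.37526 Fe and 0.37526 O.
22.09 wt% Al2O3 ÷ 101.961 g/mol = 0.21665 mol, giving 0.43330 Al and 0.64995 O.
39.02 wt% SiO2 ÷ 60.083 g/mol = 0.64943 mol, giving 0.64943 Si and 1.29886 O.
Oxygen sums to 2.60742; scaling by 12/2.60742 = 4.60225 puts the formula on 12 O.
Fe: 0.37526 × 4.60225 = 1.727 atoms per formula unit.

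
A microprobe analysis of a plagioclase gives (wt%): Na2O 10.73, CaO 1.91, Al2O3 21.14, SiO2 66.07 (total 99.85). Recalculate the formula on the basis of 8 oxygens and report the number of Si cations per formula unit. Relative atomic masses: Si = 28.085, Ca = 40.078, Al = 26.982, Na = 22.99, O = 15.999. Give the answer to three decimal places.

2.905 Si apfu

Na2O (M=61.979): mol = 0.17312; Na = 0.34624, O = 0.17312.
CaO (M=56.077): mol = 0.03406; Ca = 0.03406, O = 0.03406.
Al2O3 (M=101.961): mol = 0.20733; Al = 0.41466, O = 0.62199.
SiO2 (M=60.083): mol = 1.09965; Si = 1.09965, O = 2.19930.
ΣO = 3.02847; factor = 8/ΣO = 2.64160.
Si apfu = 1.09965 × 2.64160 = 2.905.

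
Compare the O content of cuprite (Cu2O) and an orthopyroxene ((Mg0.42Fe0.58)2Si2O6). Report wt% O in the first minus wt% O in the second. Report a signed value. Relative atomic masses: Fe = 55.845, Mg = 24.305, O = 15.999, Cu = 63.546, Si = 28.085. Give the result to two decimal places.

O in Cu2O: molar mass 143.091 g/mol; 1×15.999 = 15.999 g → 11.18 wt%.
O in (Mg0.42Fe0.58)2Si2O6: molar mass 237.360 g/mol; 6×15.999 = 95.994 g → 40.44 wt%.
Difference = 11.18 − 40.44 = -29.26 percentage points.

-29.26 percentage points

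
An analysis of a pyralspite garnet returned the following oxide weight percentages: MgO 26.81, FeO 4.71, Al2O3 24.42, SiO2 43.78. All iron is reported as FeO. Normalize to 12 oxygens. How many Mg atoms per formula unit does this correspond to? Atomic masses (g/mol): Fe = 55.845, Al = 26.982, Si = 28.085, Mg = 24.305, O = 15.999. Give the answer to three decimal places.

2.746 Mg apfu

MgO: 26.81/40.304 = 0.66519 mol → 0.66519 mol Mg, 0.66519 mol O.
FeO: 4.71/71.844 = 0.06556 mol → 0.06556 mol Fe, 0.06556 mol O.
Al2O3: 24.42/101.961 = 0.23950 mol → 0.47900 mol Al, 0.71850 mol O.
SiO2: 43.78/60.083 = 0.72866 mol → 0.72866 mol Si, 1.45732 mol O.
Total oxygen = 2.90657 mol. Normalization factor = 12/2.90657 = 4.12858.
Mg per 12 O = 0.66519 × 4.12858 = 2.746.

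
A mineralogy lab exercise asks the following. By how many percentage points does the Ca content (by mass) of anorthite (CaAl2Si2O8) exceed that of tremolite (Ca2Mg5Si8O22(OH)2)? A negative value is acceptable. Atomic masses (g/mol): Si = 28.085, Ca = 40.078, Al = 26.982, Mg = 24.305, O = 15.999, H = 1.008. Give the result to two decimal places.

M(CaAl2Si2O8) = 278.204 g/mol, so wt% Ca = 40.078/278.204 × 100 = 14.41%.
M(Ca2Mg5Si8O22(OH)2) = 812.353 g/mol, so wt% Ca = 80.156/812.353 × 100 = 9.87%.
14.41 − 9.87 = 4.54 pp.

4.54 percentage points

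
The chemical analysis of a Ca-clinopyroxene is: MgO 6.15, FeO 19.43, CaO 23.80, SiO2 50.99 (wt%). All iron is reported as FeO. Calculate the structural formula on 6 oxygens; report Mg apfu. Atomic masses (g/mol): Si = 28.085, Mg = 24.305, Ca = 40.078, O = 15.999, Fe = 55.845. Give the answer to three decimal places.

6.15 wt% MgO ÷ 40.304 g/mol = 0.15259 mol, giving 0.15259 Mg and 0.15259 O.
19.43 wt% FeO ÷ 71.844 g/mol = 0.27045 mol, giving 0.27045 Fe and 0.27045 O.
23.80 wt% CaO ÷ 56.077 g/mol = 0.42442 mol, giving 0.42442 Ca and 0.42442 O.
50.99 wt% SiO2 ÷ 60.083 g/mol = 0.84866 mol, giving 0.84866 Si and 1.69732 O.
Oxygen sums to 2.54478; scaling by 6/2.54478 = 2.35777 puts the formula on 6 O.
Mg: 0.15259 × 2.35777 = 0.360 atoms per formula unit.

0.360 Mg apfu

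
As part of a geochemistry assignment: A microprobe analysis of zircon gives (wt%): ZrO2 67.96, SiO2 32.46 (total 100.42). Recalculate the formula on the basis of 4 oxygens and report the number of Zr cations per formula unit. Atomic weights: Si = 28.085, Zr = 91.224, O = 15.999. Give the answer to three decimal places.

1.010 Zr apfu

67.96 wt% ZrO2 ÷ 123.222 g/mol = 0.55152 mol, giving 0.55152 Zr and 1.10304 O.
32.46 wt% SiO2 ÷ 60.083 g/mol = 0.54025 mol, giving 0.54025 Si and 1.08050 O.
Oxygen sums to 2.18354; scaling by 4/2.18354 = 1.83189 puts the formula on 4 O.
Zr: 0.55152 × 1.83189 = 1.010 atoms per formula unit.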